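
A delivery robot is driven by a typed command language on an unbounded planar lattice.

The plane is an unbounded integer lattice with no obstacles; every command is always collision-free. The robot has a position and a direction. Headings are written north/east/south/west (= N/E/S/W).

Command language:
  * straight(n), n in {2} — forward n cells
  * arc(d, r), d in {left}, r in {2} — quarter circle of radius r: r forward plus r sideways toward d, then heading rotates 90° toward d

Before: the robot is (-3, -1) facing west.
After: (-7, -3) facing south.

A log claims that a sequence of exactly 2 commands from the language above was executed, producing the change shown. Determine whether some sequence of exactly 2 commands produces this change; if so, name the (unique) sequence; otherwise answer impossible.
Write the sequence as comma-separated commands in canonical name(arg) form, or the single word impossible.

key: position moved to (-7,-3) AND the heading swung to S — translation plus rotation needed
t0: (-3, -1) facing west
[1] after straight(2): (-5, -1) facing west
[2] after arc(left, 2): (-7, -3) facing south
all 4 alternatives checked — unique.

straight(2), arc(left, 2)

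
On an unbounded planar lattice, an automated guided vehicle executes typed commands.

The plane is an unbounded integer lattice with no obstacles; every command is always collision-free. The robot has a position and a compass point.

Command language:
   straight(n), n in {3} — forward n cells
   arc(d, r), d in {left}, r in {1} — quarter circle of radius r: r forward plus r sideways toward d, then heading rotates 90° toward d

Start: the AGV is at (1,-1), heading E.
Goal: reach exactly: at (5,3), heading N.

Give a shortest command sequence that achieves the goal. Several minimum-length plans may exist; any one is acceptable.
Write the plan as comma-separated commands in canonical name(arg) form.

begin: at (1,-1), heading E
t=1 straight(3) ⇒ at (4,-1), heading E
t=2 arc(left, 1) ⇒ at (5,0), heading N
t=3 straight(3) ⇒ at (5,3), heading N
shorter routes all fall short; 3 is best.

straight(3), arc(left, 1), straight(3)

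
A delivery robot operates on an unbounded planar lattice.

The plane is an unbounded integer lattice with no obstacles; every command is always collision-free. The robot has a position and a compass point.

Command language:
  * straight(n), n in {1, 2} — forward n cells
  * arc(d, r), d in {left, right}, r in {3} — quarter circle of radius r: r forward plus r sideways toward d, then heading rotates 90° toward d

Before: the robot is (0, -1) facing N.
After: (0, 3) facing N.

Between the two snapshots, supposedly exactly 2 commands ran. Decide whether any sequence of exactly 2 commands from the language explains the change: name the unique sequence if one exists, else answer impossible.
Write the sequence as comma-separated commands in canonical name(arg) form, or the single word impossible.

straight(2), straight(2)

key: still facing N at the end — nothing in the sequence rotates
begin: (0, -1) facing N
step 1 (straight(2)): (0, 1) facing N
step 2 (straight(2)): (0, 3) facing N
no rival 2-sequence matches.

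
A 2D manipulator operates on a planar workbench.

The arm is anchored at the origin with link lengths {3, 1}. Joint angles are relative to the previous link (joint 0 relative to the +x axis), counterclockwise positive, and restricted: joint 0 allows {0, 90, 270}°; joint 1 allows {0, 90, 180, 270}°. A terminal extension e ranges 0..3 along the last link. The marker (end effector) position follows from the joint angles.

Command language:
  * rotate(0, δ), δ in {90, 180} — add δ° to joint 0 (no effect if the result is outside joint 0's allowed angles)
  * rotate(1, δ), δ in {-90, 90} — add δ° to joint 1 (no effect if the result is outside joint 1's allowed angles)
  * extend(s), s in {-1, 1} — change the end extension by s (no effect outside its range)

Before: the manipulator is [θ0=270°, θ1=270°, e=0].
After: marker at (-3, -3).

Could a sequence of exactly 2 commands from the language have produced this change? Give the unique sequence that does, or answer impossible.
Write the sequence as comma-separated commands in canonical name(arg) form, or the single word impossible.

extend(1), extend(1)

from: [θ0=270°, θ1=270°, e=0]
t=1 extend(1) ⇒ [θ0=270°, θ1=270°, e=1]
t=2 extend(1) ⇒ [θ0=270°, θ1=270°, e=2]
uniquely the one of 36 2-step routes that fits.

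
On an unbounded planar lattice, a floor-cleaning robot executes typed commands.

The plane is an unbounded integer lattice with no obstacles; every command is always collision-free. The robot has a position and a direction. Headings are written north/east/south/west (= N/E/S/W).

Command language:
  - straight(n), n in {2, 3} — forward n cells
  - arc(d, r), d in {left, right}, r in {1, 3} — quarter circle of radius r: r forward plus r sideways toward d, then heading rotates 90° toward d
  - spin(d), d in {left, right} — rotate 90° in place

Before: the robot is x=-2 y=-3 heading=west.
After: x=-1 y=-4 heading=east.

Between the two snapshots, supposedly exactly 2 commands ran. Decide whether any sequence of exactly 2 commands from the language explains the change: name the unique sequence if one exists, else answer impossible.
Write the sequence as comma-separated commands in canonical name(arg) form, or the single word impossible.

key: order matters: swapping spin(left) and arc(left, 1) lands elsewhere
t0: x=-2 y=-3 heading=west
[1] after spin(left): x=-2 y=-3 heading=south
[2] after arc(left, 1): x=-1 y=-4 heading=east
no other 2-command option fits: unique.

spin(left), arc(left, 1)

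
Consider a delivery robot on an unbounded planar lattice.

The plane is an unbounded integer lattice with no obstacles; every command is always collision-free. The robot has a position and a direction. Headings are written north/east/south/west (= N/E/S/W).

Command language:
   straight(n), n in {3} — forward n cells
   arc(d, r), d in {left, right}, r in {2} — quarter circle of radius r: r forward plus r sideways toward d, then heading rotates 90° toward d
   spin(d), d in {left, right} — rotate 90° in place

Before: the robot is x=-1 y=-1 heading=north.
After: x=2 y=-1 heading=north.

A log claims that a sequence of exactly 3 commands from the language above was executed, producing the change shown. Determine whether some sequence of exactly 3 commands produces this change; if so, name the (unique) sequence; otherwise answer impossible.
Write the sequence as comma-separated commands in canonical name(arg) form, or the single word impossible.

spin(right), straight(3), spin(left)

key: heading stays N — rotations cancel among the 3 commands
from: x=-1 y=-1 heading=north
[1] after spin(right): x=-1 y=-1 heading=east
[2] after straight(3): x=2 y=-1 heading=east
[3] after spin(left): x=2 y=-1 heading=north
uniquely the one of 125 3-step routes that fits.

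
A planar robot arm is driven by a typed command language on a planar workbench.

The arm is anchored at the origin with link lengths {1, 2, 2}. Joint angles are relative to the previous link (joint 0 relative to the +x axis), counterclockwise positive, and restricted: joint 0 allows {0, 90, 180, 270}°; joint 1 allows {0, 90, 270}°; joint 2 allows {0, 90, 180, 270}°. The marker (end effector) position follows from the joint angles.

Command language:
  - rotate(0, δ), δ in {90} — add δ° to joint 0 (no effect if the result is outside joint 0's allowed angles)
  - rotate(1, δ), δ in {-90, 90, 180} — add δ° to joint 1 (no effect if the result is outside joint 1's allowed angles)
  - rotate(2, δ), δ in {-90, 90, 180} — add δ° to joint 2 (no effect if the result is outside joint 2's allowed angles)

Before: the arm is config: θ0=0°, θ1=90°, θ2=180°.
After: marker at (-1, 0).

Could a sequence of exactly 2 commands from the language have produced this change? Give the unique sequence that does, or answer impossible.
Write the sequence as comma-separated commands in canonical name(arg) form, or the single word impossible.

start: config: θ0=0°, θ1=90°, θ2=180°
1. rotate(0, 90) → config: θ0=90°, θ1=90°, θ2=180°
2. rotate(0, 90) → config: θ0=180°, θ1=90°, θ2=180°
no other 2-command option fits: unique.

rotate(0, 90), rotate(0, 90)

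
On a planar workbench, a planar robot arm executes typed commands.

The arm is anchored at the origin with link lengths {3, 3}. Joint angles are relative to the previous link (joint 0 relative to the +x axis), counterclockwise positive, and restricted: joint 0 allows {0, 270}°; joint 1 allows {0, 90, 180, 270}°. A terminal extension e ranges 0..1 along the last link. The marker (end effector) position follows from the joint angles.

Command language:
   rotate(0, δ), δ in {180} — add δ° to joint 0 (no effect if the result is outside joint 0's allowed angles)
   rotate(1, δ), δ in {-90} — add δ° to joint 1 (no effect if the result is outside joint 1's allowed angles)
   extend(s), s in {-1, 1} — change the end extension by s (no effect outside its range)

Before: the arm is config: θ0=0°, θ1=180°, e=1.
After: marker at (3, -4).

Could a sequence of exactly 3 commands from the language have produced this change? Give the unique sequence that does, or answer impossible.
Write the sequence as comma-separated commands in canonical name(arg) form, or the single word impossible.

rotate(1, -90), rotate(1, -90), rotate(1, -90)

start: config: θ0=0°, θ1=180°, e=1
step 1 (rotate(1, -90)): config: θ0=0°, θ1=90°, e=1
step 2 (rotate(1, -90)): config: θ0=0°, θ1=0°, e=1
step 3 (rotate(1, -90)): config: θ0=0°, θ1=270°, e=1
no other 3-command option fits: unique.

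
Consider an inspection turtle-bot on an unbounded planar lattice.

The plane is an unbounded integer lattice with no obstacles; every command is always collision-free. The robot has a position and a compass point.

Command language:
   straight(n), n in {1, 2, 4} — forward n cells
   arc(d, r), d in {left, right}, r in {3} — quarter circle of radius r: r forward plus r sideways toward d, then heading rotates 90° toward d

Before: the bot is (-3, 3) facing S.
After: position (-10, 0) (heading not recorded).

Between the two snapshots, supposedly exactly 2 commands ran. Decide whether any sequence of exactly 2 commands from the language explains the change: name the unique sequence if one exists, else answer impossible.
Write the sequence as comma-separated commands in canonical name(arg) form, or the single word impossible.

key: order matters: swapping arc(right, 3) and straight(4) lands elsewhere
from: (-3, 3) facing S
step 1 (arc(right, 3)): (-6, 0) facing W
step 2 (straight(4)): (-10, 0) facing W
all 25 alternatives checked — unique.

arc(right, 3), straight(4)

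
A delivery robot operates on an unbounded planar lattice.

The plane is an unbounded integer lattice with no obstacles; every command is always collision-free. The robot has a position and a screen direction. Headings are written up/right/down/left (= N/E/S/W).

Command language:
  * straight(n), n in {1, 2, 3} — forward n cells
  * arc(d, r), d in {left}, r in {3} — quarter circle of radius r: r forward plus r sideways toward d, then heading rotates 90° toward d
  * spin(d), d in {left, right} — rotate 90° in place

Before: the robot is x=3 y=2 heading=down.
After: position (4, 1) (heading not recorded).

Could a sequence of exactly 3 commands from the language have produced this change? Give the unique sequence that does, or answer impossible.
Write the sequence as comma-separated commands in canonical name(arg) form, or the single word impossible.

from: x=3 y=2 heading=down
1. straight(1) → x=3 y=1 heading=down
2. spin(left) → x=3 y=1 heading=right
3. straight(1) → x=4 y=1 heading=right
no other 3-command option fits: unique.

straight(1), spin(left), straight(1)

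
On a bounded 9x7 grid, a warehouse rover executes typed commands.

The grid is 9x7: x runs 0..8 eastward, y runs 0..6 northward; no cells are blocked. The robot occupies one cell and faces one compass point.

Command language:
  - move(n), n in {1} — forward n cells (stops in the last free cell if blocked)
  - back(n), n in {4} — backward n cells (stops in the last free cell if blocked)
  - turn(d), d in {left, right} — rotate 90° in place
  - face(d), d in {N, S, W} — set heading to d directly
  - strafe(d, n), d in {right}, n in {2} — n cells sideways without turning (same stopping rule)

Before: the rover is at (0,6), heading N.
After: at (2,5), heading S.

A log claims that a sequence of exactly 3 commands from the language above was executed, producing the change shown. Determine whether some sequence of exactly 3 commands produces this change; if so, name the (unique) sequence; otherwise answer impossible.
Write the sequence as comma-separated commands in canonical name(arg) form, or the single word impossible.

strafe(right, 2), face(S), move(1)

key: position moved to (2,5) AND the heading swung to S — translation plus rotation needed
start: at (0,6), heading N
1. strafe(right, 2) → at (2,6), heading N
2. face(S) → at (2,6), heading S
3. move(1) → at (2,5), heading S
no other 3-command option fits: unique.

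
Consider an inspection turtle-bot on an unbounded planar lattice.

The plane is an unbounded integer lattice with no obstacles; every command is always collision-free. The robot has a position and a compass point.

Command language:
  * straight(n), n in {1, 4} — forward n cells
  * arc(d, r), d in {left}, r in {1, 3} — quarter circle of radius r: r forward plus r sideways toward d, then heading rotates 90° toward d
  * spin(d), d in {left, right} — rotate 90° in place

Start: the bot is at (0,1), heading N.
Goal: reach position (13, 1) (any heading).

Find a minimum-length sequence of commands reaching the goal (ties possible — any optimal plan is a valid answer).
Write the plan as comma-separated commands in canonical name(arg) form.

initial: at (0,1), heading N
1. spin(right) → at (0,1), heading E
2. straight(4) → at (4,1), heading E
3. straight(4) → at (8,1), heading E
4. straight(4) → at (12,1), heading E
5. straight(1) → at (13,1), heading E
nothing shorter than 5 reaches the goal.

spin(right), straight(4), straight(4), straight(4), straight(1)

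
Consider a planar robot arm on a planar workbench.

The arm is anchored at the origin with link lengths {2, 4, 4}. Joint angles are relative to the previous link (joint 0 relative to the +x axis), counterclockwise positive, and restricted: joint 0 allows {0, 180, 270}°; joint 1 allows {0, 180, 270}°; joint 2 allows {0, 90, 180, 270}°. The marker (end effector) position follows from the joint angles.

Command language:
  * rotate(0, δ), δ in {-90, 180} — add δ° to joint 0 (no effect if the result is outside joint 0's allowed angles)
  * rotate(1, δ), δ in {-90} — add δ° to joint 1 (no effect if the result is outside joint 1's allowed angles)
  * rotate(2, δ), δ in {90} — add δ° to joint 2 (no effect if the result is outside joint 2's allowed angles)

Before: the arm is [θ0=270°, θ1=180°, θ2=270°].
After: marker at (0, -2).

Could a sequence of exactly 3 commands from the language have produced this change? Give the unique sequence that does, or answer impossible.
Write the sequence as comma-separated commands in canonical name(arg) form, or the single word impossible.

begin: [θ0=270°, θ1=180°, θ2=270°]
t=1 rotate(2, 90) ⇒ [θ0=270°, θ1=180°, θ2=0°]
t=2 rotate(2, 90) ⇒ [θ0=270°, θ1=180°, θ2=90°]
t=3 rotate(2, 90) ⇒ [θ0=270°, θ1=180°, θ2=180°]
no other 3-command option fits: unique.

rotate(2, 90), rotate(2, 90), rotate(2, 90)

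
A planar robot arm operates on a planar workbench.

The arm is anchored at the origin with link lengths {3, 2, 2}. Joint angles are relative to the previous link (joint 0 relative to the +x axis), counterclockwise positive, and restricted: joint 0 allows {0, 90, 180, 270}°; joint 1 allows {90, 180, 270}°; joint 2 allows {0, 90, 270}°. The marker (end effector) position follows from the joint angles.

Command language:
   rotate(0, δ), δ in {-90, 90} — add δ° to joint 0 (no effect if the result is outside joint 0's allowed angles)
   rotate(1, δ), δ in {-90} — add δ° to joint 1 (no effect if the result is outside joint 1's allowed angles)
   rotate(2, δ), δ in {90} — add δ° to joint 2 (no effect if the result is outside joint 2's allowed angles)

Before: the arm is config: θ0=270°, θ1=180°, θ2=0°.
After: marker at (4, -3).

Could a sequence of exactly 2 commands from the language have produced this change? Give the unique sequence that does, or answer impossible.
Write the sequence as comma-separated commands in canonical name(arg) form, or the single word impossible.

rotate(1, -90), rotate(1, -90)

begin: config: θ0=270°, θ1=180°, θ2=0°
t=1 rotate(1, -90) ⇒ config: θ0=270°, θ1=90°, θ2=0°
t=2 rotate(1, -90) ⇒ config: θ0=270°, θ1=90°, θ2=0°
no rival 2-sequence matches.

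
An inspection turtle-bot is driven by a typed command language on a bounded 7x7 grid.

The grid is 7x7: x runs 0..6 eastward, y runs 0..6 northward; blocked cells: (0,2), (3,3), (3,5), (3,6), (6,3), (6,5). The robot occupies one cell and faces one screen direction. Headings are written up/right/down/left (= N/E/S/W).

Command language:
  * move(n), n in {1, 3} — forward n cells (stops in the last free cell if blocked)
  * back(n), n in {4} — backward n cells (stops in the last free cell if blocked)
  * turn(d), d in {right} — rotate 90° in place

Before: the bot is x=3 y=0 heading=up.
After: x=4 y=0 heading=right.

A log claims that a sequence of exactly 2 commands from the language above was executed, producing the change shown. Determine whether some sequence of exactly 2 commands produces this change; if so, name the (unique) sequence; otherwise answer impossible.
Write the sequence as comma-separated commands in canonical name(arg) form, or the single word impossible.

turn(right), move(1)

key: order matters: swapping turn(right) and move(1) lands elsewhere
start: x=3 y=0 heading=up
1. turn(right) → x=3 y=0 heading=right
2. move(1) → x=4 y=0 heading=right
uniquely the one of 16 2-step routes that fits.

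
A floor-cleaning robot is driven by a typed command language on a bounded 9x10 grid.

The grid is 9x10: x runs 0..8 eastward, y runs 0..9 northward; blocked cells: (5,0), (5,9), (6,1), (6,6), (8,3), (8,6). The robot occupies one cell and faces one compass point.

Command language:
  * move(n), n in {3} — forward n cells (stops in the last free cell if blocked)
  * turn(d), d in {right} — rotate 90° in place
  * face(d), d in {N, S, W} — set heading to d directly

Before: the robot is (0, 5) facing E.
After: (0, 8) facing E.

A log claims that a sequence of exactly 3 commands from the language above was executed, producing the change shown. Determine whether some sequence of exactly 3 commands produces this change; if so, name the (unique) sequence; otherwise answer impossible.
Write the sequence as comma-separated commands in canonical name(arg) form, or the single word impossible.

face(N), move(3), turn(right)

key: still facing E at the end — net rotation zero over 3 steps
start: (0, 5) facing E
t=1 face(N) ⇒ (0, 5) facing N
t=2 move(3) ⇒ (0, 8) facing N
t=3 turn(right) ⇒ (0, 8) facing E
no other 3-command option fits: unique.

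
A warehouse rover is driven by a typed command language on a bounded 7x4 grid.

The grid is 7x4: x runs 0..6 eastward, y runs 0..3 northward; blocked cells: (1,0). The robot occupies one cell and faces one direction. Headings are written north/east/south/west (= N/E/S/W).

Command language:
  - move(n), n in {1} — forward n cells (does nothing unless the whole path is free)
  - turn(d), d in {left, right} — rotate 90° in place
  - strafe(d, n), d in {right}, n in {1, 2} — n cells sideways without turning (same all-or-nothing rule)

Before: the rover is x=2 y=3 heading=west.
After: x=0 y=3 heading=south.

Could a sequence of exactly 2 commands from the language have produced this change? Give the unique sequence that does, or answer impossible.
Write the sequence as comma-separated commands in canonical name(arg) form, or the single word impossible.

turn(left), strafe(right, 2)

key: order matters: swapping turn(left) and strafe(right, 2) lands elsewhere
from: x=2 y=3 heading=west
[1] after turn(left): x=2 y=3 heading=south
[2] after strafe(right, 2): x=0 y=3 heading=south
no rival 2-sequence matches.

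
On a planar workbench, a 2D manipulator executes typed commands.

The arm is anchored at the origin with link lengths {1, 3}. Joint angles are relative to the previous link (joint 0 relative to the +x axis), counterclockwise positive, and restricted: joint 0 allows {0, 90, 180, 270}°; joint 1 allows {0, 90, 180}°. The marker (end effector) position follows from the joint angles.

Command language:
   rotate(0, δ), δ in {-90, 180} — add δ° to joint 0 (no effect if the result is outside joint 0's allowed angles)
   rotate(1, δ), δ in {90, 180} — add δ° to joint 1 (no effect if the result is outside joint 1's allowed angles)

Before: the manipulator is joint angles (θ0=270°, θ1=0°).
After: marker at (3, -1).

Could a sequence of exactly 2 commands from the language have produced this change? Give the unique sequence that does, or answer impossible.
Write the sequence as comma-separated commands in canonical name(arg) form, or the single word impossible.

rotate(1, 90), rotate(1, 180)

key: running rotate(1, 180) before rotate(1, 90) would end elsewhere — order is forced
start: joint angles (θ0=270°, θ1=0°)
[1] after rotate(1, 90): joint angles (θ0=270°, θ1=90°)
[2] after rotate(1, 180): joint angles (θ0=270°, θ1=90°)
uniquely the one of 16 2-step routes that fits.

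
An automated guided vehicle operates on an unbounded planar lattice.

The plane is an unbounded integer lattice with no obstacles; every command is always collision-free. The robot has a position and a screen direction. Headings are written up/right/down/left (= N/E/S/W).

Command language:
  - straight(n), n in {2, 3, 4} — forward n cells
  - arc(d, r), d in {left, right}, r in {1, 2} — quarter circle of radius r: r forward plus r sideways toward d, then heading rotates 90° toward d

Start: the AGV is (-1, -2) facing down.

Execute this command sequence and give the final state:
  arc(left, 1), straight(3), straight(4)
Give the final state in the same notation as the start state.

from: (-1, -2) facing down
t=1 arc(left, 1) ⇒ (0, -3) facing right
t=2 straight(3) ⇒ (3, -3) facing right
t=3 straight(4) ⇒ (7, -3) facing right

(7, -3) facing right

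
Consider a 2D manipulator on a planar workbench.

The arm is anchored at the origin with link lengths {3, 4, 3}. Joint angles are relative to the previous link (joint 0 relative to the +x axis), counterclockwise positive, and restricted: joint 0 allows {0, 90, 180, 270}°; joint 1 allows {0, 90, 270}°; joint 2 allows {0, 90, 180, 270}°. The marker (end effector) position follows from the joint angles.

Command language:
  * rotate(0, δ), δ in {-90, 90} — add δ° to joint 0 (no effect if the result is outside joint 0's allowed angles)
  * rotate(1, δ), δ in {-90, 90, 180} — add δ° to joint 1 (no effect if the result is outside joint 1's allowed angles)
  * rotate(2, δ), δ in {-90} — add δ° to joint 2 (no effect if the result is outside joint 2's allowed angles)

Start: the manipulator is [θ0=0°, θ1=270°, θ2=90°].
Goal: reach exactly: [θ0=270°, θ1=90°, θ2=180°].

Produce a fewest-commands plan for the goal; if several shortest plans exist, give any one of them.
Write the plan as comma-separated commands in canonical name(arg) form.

rotate(2, -90), rotate(2, -90), rotate(2, -90), rotate(0, -90), rotate(1, 180)

start: [θ0=0°, θ1=270°, θ2=90°]
1. rotate(2, -90) → [θ0=0°, θ1=270°, θ2=0°]
2. rotate(2, -90) → [θ0=0°, θ1=270°, θ2=270°]
3. rotate(2, -90) → [θ0=0°, θ1=270°, θ2=180°]
4. rotate(0, -90) → [θ0=270°, θ1=270°, θ2=180°]
5. rotate(1, 180) → [θ0=270°, θ1=90°, θ2=180°]
shorter routes all fall short; 5 is best.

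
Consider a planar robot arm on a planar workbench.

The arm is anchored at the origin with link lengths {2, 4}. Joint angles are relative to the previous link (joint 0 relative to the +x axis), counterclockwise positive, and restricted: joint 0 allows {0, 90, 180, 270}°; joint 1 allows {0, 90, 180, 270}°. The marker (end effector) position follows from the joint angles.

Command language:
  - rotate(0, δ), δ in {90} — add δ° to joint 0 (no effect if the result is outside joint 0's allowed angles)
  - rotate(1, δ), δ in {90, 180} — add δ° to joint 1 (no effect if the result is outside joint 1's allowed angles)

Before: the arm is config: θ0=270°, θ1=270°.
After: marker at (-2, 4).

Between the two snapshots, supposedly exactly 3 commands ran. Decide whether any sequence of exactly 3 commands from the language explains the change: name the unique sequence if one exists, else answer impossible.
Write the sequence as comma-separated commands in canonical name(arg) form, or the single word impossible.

rotate(0, 90), rotate(0, 90), rotate(0, 90)

begin: config: θ0=270°, θ1=270°
step 1 (rotate(0, 90)): config: θ0=0°, θ1=270°
step 2 (rotate(0, 90)): config: θ0=90°, θ1=270°
step 3 (rotate(0, 90)): config: θ0=180°, θ1=270°
all 27 alternatives checked — unique.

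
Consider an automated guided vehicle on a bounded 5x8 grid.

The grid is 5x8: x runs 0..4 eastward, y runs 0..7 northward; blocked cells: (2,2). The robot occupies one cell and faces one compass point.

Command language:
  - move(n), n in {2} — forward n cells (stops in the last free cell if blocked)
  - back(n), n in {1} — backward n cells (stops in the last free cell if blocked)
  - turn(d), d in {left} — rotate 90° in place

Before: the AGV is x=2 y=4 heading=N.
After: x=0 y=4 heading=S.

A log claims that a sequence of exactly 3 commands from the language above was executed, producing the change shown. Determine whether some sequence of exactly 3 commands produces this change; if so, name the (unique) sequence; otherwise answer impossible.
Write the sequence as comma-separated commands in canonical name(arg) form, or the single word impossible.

key: cell and facing (now S) both changed — the 3 commands mix motion and turning
start: x=2 y=4 heading=N
1. turn(left) → x=2 y=4 heading=W
2. move(2) → x=0 y=4 heading=W
3. turn(left) → x=0 y=4 heading=S
uniquely the one of 27 3-step routes that fits.

turn(left), move(2), turn(left)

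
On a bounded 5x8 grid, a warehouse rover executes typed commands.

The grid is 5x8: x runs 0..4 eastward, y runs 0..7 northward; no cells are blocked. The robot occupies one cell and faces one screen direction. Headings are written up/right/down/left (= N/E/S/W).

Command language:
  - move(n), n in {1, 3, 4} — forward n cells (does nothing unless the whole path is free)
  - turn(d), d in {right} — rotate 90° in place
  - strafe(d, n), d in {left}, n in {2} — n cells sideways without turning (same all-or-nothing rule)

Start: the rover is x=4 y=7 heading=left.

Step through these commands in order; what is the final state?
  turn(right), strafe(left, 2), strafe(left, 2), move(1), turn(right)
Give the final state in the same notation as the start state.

x=0 y=7 heading=right

begin: x=4 y=7 heading=left
[1] after turn(right): x=4 y=7 heading=up
[2] after strafe(left, 2): x=2 y=7 heading=up
[3] after strafe(left, 2): x=0 y=7 heading=up
[4] after move(1): x=0 y=7 heading=up
[5] after turn(right): x=0 y=7 heading=right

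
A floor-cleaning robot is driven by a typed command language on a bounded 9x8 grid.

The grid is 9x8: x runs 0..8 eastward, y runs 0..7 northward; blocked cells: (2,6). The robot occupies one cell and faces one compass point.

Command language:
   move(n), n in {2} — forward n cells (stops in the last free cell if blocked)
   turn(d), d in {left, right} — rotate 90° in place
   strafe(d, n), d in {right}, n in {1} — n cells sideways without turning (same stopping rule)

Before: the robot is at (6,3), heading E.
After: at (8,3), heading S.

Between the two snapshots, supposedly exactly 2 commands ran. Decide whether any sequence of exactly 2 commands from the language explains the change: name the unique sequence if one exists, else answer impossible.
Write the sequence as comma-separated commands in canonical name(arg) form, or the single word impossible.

move(2), turn(right)

key: order matters: swapping move(2) and turn(right) lands elsewhere
initial: at (6,3), heading E
1. move(2) → at (8,3), heading E
2. turn(right) → at (8,3), heading S
uniquely the one of 16 2-step routes that fits.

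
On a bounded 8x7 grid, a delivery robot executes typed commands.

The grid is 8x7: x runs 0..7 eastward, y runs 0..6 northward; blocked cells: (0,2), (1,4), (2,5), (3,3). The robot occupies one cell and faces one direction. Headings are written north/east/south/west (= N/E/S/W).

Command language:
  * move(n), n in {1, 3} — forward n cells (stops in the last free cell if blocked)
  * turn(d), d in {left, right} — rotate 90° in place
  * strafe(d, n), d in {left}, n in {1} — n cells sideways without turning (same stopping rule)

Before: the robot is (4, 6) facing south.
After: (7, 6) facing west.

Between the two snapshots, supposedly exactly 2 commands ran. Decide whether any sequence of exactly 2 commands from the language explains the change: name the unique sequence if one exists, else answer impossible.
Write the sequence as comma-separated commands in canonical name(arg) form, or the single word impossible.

all 25 sequences checked — none match.

impossible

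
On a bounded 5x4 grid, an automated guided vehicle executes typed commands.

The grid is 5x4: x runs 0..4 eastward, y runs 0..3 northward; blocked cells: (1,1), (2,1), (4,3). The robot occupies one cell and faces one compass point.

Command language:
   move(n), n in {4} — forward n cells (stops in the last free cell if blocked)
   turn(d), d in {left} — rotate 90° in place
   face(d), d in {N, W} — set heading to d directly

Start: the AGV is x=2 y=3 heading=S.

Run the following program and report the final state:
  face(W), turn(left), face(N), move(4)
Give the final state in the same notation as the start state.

from: x=2 y=3 heading=S
t=1 face(W) ⇒ x=2 y=3 heading=W
t=2 turn(left) ⇒ x=2 y=3 heading=S
t=3 face(N) ⇒ x=2 y=3 heading=N
t=4 move(4) ⇒ x=2 y=3 heading=N

x=2 y=3 heading=N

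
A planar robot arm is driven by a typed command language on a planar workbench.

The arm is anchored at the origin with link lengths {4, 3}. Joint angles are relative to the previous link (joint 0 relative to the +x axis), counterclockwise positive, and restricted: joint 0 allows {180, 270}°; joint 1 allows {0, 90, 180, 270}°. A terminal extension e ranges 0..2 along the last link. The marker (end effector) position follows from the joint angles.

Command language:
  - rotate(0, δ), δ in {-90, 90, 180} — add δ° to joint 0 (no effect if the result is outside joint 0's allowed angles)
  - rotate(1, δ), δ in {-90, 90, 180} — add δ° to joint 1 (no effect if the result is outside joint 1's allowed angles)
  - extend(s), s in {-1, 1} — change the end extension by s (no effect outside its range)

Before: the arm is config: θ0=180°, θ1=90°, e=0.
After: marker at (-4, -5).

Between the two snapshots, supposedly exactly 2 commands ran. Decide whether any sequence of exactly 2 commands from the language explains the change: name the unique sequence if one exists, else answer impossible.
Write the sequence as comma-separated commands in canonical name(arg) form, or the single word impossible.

begin: config: θ0=180°, θ1=90°, e=0
t=1 extend(1) ⇒ config: θ0=180°, θ1=90°, e=1
t=2 extend(1) ⇒ config: θ0=180°, θ1=90°, e=2
uniquely the one of 64 2-step routes that fits.

extend(1), extend(1)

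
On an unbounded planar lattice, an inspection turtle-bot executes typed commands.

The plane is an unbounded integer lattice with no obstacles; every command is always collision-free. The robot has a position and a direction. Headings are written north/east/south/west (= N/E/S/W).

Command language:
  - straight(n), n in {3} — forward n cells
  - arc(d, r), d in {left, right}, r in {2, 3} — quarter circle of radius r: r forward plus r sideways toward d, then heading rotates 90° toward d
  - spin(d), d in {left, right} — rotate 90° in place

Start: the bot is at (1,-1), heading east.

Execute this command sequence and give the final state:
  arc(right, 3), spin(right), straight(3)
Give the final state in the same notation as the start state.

begin: at (1,-1), heading east
t=1 arc(right, 3) ⇒ at (4,-4), heading south
t=2 spin(right) ⇒ at (4,-4), heading west
t=3 straight(3) ⇒ at (1,-4), heading west

at (1,-4), heading west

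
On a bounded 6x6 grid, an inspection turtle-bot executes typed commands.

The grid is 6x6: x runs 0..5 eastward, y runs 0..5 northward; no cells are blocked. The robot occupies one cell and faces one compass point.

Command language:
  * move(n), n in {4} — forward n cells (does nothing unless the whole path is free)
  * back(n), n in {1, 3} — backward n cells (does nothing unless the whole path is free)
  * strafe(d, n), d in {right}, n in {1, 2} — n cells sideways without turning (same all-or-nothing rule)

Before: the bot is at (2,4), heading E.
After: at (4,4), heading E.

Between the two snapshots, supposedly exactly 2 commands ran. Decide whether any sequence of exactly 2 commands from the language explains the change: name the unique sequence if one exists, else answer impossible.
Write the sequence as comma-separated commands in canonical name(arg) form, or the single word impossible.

impossible

all 25 sequences checked — none match.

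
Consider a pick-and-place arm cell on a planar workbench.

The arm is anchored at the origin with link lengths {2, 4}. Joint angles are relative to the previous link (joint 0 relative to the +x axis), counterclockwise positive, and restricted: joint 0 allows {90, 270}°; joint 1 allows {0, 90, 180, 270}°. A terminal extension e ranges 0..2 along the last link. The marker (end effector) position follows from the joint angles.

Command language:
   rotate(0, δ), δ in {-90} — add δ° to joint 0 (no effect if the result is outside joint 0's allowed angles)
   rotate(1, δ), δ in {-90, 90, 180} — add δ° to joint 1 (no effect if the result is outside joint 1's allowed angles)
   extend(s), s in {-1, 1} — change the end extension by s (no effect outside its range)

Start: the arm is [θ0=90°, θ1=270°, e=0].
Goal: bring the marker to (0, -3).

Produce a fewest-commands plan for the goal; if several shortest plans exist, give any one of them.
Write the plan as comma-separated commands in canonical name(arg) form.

initial: [θ0=90°, θ1=270°, e=0]
1. rotate(1, -90) → [θ0=90°, θ1=180°, e=0]
2. extend(1) → [θ0=90°, θ1=180°, e=1]
no 1-step plan works, so 2 is optimal.

rotate(1, -90), extend(1)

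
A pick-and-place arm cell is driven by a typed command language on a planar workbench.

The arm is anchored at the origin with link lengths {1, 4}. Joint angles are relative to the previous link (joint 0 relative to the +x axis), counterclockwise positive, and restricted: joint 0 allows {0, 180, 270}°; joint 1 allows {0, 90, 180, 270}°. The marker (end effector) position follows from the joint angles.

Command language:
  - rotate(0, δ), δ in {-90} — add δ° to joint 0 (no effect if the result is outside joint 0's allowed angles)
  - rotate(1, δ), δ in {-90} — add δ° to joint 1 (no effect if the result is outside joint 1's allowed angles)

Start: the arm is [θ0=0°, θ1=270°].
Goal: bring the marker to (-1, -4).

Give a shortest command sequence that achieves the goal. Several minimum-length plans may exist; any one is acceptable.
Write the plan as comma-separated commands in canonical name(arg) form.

initial: [θ0=0°, θ1=270°]
t=1 rotate(1, -90) ⇒ [θ0=0°, θ1=180°]
t=2 rotate(1, -90) ⇒ [θ0=0°, θ1=90°]
t=3 rotate(0, -90) ⇒ [θ0=270°, θ1=90°]
t=4 rotate(0, -90) ⇒ [θ0=180°, θ1=90°]
nothing shorter than 4 reaches the goal.

rotate(1, -90), rotate(1, -90), rotate(0, -90), rotate(0, -90)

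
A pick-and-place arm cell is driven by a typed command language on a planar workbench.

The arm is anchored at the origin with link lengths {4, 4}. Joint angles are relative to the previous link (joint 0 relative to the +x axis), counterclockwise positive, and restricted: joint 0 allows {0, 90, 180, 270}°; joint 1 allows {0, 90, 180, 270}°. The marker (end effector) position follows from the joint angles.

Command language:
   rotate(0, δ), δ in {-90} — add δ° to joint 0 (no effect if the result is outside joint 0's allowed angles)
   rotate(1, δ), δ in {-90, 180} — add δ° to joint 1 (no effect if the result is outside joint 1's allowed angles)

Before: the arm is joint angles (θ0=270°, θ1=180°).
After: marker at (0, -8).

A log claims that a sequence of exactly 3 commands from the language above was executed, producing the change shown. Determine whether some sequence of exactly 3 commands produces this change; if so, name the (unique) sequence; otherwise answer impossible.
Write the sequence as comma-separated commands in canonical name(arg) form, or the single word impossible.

rotate(1, 180), rotate(1, 180), rotate(1, 180)

initial: joint angles (θ0=270°, θ1=180°)
step 1 (rotate(1, 180)): joint angles (θ0=270°, θ1=0°)
step 2 (rotate(1, 180)): joint angles (θ0=270°, θ1=180°)
step 3 (rotate(1, 180)): joint angles (θ0=270°, θ1=0°)
no rival 3-sequence matches.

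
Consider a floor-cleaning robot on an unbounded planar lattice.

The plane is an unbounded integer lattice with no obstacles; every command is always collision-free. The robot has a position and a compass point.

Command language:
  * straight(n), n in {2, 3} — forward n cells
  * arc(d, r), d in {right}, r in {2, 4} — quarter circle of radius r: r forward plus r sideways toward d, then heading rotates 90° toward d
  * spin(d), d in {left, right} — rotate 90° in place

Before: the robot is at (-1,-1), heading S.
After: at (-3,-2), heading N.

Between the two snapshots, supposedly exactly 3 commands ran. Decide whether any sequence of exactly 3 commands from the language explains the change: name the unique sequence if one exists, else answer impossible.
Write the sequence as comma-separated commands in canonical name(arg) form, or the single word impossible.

straight(3), spin(right), arc(right, 2)

key: cell and facing (now N) both changed — the 3 commands mix motion and turning
from: at (-1,-1), heading S
step 1 (straight(3)): at (-1,-4), heading S
step 2 (spin(right)): at (-1,-4), heading W
step 3 (arc(right, 2)): at (-3,-2), heading N
all 216 alternatives checked — unique.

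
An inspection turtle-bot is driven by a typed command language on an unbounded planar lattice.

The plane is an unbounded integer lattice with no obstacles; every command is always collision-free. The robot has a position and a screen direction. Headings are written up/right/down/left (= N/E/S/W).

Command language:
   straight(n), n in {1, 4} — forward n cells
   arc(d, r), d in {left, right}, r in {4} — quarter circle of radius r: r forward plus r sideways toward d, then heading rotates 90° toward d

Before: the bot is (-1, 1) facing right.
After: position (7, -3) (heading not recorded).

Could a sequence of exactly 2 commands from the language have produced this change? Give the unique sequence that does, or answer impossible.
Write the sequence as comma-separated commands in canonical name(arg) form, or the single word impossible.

key: order matters: swapping straight(4) and arc(right, 4) lands elsewhere
begin: (-1, 1) facing right
[1] after straight(4): (3, 1) facing right
[2] after arc(right, 4): (7, -3) facing down
uniquely the one of 16 2-step routes that fits.

straight(4), arc(right, 4)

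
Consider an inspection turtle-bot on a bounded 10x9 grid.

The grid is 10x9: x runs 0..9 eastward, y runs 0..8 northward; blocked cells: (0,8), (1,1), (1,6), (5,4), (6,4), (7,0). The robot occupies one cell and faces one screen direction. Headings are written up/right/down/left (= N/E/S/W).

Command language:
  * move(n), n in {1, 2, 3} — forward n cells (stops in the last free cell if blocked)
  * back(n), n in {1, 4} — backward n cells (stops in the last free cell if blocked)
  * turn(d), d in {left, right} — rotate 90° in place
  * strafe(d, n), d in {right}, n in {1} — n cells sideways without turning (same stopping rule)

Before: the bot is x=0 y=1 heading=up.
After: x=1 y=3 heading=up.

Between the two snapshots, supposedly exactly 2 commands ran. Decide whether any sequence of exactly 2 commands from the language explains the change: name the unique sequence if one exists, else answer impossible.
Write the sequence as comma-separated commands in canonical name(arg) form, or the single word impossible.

move(2), strafe(right, 1)

key: still facing N at the end — nothing in the sequence rotates
t0: x=0 y=1 heading=up
step 1 (move(2)): x=0 y=3 heading=up
step 2 (strafe(right, 1)): x=1 y=3 heading=up
uniquely the one of 64 2-step routes that fits.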